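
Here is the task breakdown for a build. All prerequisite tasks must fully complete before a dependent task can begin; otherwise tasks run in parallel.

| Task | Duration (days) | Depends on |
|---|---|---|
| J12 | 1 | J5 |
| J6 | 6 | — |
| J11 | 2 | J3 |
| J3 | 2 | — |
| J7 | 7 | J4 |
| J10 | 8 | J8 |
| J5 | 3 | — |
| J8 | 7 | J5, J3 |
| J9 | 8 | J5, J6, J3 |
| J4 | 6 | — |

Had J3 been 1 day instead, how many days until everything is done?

18

Critical path before the change: J5→J8→J10 = 3+7+8 = 18 giving 18 days.
J3 is off the critical path — its longest chain is 17 days, giving 1 of slack.
That remains the longest chain; total 18 days.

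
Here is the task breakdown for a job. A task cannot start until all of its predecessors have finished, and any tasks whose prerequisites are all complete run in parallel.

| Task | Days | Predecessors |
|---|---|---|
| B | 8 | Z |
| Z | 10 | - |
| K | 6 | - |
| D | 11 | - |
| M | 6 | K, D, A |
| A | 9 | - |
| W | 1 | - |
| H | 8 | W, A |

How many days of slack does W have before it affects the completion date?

Z→B = 10+8 = 18 sets the makespan at 18 days.
Longest path through W: 9 days (earliest finish 1, latest finish 10).
Slack of W = 9 − 0 = 9 days.

9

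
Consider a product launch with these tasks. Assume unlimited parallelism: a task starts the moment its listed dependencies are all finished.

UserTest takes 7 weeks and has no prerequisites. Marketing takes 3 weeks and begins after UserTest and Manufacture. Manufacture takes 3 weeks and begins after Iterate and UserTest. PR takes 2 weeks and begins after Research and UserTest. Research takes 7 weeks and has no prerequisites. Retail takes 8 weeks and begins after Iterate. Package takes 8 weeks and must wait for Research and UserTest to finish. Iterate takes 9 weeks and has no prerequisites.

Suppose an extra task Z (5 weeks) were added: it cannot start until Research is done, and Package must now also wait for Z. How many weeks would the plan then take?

Originally the plan takes 17 weeks.
With Z inserted, Package now waits for max(Research, UserTest, Z).
New critical path: Research→Z→Package = 7+5+8 = 20 ⇒ 20 weeks.

20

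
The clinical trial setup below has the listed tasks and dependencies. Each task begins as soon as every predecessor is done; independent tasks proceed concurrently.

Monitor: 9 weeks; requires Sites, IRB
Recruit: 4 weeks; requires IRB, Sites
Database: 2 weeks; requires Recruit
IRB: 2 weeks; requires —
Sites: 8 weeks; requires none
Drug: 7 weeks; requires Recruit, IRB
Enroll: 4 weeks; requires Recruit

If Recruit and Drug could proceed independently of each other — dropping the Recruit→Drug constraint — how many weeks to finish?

17

Original critical path: Sites→Recruit→Drug = 8+4+7 = 19 ⇒ 19 weeks.
Without Recruit→Drug, Drug's earliest start moves from 12 to 2.
After: Sites→Monitor = 8+9 = 17 → 17 weeks.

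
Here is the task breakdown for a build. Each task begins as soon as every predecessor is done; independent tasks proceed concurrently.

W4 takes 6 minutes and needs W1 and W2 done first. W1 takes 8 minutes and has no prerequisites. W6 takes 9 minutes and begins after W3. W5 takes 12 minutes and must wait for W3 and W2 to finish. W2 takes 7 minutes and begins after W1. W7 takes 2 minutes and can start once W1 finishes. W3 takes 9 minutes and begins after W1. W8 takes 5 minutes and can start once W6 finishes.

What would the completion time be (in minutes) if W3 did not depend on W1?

27

Before: longest chain W1→W3→W6→W8 = 8+9+9+5 = 31, finish 31.
Without W1→W3, W3's earliest start moves from 8 to 0.
New critical path: W1→W2→W5 = 8+7+12 = 27 ⇒ 27 minutes.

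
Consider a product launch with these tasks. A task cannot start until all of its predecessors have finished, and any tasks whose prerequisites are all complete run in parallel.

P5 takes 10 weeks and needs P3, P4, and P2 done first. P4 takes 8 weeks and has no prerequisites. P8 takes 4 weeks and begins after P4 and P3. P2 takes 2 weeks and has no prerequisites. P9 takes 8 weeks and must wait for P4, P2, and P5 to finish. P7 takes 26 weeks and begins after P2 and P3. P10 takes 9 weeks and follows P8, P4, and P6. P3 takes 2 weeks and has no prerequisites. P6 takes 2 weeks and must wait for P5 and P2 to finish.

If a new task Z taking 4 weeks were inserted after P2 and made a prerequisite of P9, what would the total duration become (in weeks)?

29

Originally the product launch takes 29 weeks.
With Z inserted, P9 now waits for max(P4, P2, P5, Z).
New critical path: P4→P5→P6→P10 = 8+10+2+9 = 29 ⇒ 29 weeks.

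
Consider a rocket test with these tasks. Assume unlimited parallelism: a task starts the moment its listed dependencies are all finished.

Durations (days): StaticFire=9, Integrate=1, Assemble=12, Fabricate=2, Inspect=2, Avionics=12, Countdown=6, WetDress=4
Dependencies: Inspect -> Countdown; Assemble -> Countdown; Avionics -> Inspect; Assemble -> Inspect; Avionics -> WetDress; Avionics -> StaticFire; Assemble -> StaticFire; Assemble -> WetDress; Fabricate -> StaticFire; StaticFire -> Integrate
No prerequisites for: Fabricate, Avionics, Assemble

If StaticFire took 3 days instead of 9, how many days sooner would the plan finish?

Critical path before the change: Avionics→StaticFire→Integrate = 12+9+1 = 22 giving 22 days.
Since StaticFire is critical, the -6 change carries straight to that chain (now 16 days).
Now Avionics→Inspect→Countdown = 12+2+6 = 20 is longest, so the finish becomes 20 days.
Change in finish: 20 − 22 = -2 days.

2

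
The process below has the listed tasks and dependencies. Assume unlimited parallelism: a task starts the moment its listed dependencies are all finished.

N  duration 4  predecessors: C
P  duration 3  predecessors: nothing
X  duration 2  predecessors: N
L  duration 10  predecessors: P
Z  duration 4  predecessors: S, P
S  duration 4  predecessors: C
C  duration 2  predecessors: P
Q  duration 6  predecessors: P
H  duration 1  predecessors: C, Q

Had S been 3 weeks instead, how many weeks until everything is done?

13

As given, the longest chain is P→C→S→Z = 3+2+4+4 = 13, so the finish is 13 weeks.
S is on the critical path; changing it to 3 makes that path 12 weeks.
Now P→L = 3+10 = 13 is longest, so the finish becomes 13 weeks.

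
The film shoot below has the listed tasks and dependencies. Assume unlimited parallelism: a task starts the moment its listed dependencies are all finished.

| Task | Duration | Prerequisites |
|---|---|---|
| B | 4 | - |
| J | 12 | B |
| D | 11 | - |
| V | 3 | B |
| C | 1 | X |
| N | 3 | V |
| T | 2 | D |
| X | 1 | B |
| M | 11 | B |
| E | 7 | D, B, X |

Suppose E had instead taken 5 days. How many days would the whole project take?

16

As given, the longest chain is D→E = 11+7 = 18, so the finish is 18 days.
Since E is critical, the -2 change carries straight to that chain (now 16 days).
That remains the longest chain; total 16 days.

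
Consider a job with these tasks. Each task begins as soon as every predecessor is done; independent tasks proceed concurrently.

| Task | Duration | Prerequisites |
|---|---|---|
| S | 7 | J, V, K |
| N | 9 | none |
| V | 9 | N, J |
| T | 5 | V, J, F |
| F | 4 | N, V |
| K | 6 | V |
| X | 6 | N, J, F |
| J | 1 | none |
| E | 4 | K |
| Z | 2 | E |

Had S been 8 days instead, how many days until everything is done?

As given, the longest chain is N→V→K→S = 9+9+6+7 = 31, so the finish is 31 days.
S lies on that path, so at 8 days the path becomes 32 days.
The critical path is still N→V→K→S; finish is now 32 days.

32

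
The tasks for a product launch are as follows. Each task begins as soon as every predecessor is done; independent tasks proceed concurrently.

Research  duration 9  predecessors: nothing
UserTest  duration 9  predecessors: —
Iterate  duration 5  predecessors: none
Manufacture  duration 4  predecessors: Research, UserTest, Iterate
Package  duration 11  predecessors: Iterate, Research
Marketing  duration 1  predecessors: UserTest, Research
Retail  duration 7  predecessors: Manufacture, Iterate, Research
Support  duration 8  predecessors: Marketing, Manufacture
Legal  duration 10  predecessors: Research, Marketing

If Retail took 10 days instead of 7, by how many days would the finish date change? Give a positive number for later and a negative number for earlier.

2

Baseline: Research→Manufacture→Support = 9+4+8 = 21 → 21 days.
Retail has 1 day of float (longest path through it is 20).
Now Research→Manufacture→Retail = 9+4+10 = 23 is longest, so the finish becomes 23 days.
Change in finish: 23 − 21 = +2 days.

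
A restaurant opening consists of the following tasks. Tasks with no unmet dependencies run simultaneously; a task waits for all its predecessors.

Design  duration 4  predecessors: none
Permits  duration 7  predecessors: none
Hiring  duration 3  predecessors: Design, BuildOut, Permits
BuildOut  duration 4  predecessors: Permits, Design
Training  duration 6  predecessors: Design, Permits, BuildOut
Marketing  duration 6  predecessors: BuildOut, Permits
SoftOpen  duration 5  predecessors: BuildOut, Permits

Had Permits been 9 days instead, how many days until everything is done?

19

Baseline: Permits→BuildOut→Training = 7+4+6 = 17 → 17 days.
Permits lies on that path, so at 9 days the path becomes 19 days.
The critical path is still Permits→BuildOut→Training; finish is now 19 days.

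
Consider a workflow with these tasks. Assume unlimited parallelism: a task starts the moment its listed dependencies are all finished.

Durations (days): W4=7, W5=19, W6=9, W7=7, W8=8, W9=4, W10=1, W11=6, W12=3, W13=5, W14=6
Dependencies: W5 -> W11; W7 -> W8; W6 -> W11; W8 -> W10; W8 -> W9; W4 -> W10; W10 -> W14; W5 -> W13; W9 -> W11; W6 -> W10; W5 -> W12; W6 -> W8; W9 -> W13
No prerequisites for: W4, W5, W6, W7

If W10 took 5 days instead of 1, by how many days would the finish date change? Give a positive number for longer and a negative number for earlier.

Actual critical path: W6→W8→W9→W11 = 9+8+4+6 = 27 ⇒ 27 days.
W10 has 3 days of float (longest path through it is 24).
The binding chain switches to W6→W8→W10→W14 = 9+8+5+6 = 28; finish 28 days.
Change in finish: 28 − 27 = +1 days.

1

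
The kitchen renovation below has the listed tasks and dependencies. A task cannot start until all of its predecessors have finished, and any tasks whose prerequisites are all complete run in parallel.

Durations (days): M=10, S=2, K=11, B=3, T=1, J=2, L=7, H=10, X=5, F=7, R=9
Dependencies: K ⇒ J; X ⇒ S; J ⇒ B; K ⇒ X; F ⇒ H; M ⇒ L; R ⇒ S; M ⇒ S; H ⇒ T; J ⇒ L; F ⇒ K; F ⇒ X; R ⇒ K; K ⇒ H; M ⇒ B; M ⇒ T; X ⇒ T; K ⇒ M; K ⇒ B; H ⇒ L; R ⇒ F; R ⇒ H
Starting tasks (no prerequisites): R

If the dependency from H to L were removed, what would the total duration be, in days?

Before: longest chain R→F→K→M→L = 9+7+11+10+7 = 44, finish 44.
Dropping H→L doesn't change L's earliest start (37); another predecessor still binds.
The longest chain is now R→F→K→M→L = 9+7+11+10+7 = 44, so the schedule takes 44 days.

44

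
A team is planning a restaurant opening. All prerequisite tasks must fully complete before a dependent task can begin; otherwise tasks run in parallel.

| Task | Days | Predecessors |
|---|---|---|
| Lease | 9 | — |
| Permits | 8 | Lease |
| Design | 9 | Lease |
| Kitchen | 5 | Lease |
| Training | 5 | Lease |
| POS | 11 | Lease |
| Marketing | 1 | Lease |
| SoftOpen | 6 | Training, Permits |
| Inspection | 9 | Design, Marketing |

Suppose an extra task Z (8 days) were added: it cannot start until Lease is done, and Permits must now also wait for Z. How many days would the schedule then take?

31

Originally the schedule takes 27 days.
With Z inserted, Permits now waits for max(Lease, Z).
New critical path: Lease→Z→Permits→SoftOpen = 9+8+8+6 = 31 ⇒ 31 days.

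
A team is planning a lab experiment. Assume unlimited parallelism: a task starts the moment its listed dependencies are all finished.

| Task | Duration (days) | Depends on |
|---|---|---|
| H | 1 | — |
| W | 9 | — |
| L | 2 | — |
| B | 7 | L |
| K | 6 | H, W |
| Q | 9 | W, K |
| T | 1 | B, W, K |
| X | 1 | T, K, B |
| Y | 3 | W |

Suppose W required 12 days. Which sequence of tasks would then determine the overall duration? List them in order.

W, K, Q

As given, the longest chain is W→K→Q = 9+6+9 = 24, so the finish is 24 days.
W lies on that path, so at 12 days the path becomes 27 days.
No other chain overtakes it, so the finish is 27 days.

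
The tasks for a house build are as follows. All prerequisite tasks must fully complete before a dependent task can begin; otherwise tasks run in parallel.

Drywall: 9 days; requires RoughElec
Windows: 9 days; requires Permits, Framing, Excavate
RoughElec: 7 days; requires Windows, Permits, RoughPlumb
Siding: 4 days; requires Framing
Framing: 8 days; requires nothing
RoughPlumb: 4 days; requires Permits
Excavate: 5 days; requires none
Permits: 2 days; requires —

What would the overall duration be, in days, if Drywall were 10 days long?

As given, the longest chain is Framing→Windows→RoughElec→Drywall = 8+9+7+9 = 33, so the finish is 33 days.
Drywall is on the critical path; changing it to 10 makes that path 34 days.
That remains the longest chain; total 34 days.

34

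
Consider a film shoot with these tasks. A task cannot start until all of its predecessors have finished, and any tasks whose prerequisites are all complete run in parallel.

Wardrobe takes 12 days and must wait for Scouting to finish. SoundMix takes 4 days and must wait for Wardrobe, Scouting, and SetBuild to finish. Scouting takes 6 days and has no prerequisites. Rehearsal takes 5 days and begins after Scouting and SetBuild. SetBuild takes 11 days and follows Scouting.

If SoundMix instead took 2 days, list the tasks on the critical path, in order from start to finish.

Critical path before the change: Scouting→Wardrobe→SoundMix = 6+12+4 = 22 giving 22 days.
Since SoundMix is critical, the -2 change carries straight to that chain (now 20 days).
New critical path: Scouting→SetBuild→Rehearsal = 6+11+5 = 22 ⇒ 22 days.

Scouting, SetBuild, Rehearsal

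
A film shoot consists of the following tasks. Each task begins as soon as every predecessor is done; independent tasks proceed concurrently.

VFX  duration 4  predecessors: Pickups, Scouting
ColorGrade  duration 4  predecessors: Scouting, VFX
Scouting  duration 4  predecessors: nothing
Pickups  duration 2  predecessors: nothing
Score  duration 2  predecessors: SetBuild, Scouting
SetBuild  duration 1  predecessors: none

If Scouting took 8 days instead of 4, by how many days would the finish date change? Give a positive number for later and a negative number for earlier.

Critical path before the change: Scouting→VFX→ColorGrade = 4+4+4 = 12 giving 12 days.
Since Scouting is critical, the +4 change carries straight to that chain (now 16 days).
The critical path is still Scouting→VFX→ColorGrade; finish is now 16 days.
Change in finish: 16 − 12 = +4 days.

4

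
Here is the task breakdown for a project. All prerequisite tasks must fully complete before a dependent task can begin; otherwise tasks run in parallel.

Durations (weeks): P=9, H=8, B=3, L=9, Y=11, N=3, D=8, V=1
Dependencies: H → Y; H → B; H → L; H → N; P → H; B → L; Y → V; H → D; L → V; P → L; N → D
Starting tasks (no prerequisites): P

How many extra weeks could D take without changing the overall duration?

Critical path: P→H→B→L→V = 9+8+3+9+1 = 30, so the finish is 30 weeks.
The longest chain containing D totals 28 weeks.
Slack of D = 22 − 20 = 2 weeks.

2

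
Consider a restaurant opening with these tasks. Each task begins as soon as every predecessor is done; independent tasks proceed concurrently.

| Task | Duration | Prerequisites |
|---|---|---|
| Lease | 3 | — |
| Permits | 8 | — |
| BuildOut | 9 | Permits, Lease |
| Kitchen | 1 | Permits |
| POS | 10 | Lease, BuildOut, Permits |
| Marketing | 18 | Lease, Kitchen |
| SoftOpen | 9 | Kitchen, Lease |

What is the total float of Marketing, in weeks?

Permits→BuildOut→POS = 8+9+10 = 27 sets the makespan at 27 weeks.
The longest chain containing Marketing totals 27 weeks.
Float = 27 − 27 = 0.

0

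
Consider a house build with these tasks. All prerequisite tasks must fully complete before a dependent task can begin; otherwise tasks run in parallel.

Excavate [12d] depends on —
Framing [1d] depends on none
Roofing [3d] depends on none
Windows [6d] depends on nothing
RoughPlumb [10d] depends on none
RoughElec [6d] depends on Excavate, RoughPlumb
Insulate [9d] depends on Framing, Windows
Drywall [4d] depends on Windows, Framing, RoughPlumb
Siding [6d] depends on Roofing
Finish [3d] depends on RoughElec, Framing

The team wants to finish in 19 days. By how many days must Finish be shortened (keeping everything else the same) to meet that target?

Current finish: 21 days; target: 19.
Finish is on every critical path, so each day cut from Finish cuts the finish by one (this holds down to a finish of 19).
Need 21 − 19 = 2 days off Finish → Finish becomes 1 day, finish becomes 19.

2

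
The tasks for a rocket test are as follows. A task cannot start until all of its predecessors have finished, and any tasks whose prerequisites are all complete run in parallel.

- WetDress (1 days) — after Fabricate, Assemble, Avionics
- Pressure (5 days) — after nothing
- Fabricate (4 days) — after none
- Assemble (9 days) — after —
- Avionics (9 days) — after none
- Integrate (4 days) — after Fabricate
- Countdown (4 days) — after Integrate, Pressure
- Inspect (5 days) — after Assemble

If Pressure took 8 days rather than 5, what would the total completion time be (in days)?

14

The binding path is Assemble→Inspect = 9+5 = 14; finish at 14 days.
Pressure has 5 days of float (longest path through it is 9).
No other chain overtakes it, so the finish is 14 days.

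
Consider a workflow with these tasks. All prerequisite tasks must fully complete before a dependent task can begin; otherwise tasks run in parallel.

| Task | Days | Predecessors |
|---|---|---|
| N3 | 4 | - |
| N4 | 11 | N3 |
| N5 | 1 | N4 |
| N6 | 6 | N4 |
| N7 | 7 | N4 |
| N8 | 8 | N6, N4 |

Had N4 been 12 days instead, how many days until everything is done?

As given, the longest chain is N3→N4→N6→N8 = 4+11+6+8 = 29, so the finish is 29 days.
N4 is on the critical path; changing it to 12 makes that path 30 days.
No other chain overtakes it, so the finish is 30 days.

30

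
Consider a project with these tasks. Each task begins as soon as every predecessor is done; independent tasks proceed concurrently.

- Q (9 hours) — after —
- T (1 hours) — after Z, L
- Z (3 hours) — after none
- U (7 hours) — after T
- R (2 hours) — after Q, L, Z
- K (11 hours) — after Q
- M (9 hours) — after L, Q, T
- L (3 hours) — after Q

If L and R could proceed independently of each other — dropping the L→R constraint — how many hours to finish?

Before: longest chain Q→L→T→M = 9+3+1+9 = 22, finish 22.
Without L→R, R's earliest start moves from 12 to 9.
New critical path: Q→L→T→M = 9+3+1+9 = 22 ⇒ 22 hours.

22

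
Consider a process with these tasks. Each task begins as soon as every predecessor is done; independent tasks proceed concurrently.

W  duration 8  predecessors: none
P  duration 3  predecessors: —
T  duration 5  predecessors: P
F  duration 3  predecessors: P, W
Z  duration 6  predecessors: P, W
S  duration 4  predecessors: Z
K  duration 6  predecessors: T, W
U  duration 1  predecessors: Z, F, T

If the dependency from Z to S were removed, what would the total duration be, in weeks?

15

Original critical path: W→Z→S = 8+6+4 = 18 ⇒ 18 weeks.
Without Z→S, S's earliest start moves from 14 to 0.
The longest chain is now W→Z→U = 8+6+1 = 15, so the project takes 15 weeks.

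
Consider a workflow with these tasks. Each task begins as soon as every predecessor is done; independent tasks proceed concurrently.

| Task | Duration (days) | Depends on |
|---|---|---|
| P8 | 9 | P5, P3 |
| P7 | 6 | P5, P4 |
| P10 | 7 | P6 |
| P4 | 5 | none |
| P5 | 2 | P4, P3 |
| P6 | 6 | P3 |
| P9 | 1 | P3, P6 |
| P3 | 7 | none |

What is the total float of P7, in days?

Critical path: P3→P6→P10 = 7+6+7 = 20, so the finish is 20 days.
P7 finishes as early as 15 and must finish by 20.
Float = 20 − 15 = 5.

5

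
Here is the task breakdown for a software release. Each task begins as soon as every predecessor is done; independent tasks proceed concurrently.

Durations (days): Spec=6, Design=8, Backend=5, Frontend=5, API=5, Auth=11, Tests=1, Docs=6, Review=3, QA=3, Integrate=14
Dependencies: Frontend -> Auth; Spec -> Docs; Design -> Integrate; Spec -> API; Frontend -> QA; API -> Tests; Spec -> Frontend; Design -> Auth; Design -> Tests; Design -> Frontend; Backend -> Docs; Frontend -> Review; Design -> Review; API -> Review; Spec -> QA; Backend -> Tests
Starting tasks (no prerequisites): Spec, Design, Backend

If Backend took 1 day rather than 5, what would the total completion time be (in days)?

24

Critical path before the change: Design→Frontend→Auth = 8+5+11 = 24 giving 24 days.
The longest path through Backend is only 11 days, so Backend has float 13.
The critical path is still Design→Frontend→Auth; finish is now 24 days.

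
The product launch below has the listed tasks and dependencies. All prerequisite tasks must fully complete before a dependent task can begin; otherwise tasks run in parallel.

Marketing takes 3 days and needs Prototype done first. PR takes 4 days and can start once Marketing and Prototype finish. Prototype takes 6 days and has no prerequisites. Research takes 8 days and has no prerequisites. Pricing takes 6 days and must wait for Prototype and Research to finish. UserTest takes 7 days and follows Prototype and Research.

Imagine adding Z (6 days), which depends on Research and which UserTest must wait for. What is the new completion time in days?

21

Originally the schedule takes 15 days.
With Z inserted, UserTest now waits for max(Prototype, Research, Z).
New critical path: Research→Z→UserTest = 8+6+7 = 21 ⇒ 21 days.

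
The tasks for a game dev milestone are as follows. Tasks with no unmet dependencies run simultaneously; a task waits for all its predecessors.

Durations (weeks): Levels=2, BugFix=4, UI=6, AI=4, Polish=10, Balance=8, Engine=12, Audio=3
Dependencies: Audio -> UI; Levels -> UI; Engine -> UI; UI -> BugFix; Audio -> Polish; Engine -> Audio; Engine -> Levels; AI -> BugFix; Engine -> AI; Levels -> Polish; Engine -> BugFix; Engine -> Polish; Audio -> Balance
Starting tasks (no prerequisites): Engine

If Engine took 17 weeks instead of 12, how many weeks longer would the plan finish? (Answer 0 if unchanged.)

Critical path before the change: Engine→Audio→UI→BugFix = 12+3+6+4 = 25 giving 25 weeks.
Since Engine is critical, the +5 change carries straight to that chain (now 30 weeks).
That remains the longest chain; total 30 weeks.
Change in finish: 30 − 25 = +5 weeks.

5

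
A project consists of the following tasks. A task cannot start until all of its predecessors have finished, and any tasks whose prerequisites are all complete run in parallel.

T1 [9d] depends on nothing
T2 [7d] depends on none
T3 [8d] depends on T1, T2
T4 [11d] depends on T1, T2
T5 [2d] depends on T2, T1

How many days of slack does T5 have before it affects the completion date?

The longest chain is T1→T4 = 9+11 = 20; overall finish 20 days.
T5 finishes as early as 11 and must finish by 20.
Float = 20 − 11 = 9.

9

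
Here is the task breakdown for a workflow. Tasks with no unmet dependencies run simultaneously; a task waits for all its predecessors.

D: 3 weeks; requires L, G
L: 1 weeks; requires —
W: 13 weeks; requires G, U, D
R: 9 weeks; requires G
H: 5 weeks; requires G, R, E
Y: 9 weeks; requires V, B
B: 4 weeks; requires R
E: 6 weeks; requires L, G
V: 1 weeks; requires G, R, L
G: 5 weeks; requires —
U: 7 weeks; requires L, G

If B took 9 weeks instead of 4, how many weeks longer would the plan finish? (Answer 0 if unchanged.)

5

The binding path is G→R→B→Y = 5+9+4+9 = 27; finish at 27 weeks.
Since B is critical, the +5 change carries straight to that chain (now 32 weeks).
The critical path is still G→R→B→Y; finish is now 32 weeks.
Change in finish: 32 − 27 = +5 weeks.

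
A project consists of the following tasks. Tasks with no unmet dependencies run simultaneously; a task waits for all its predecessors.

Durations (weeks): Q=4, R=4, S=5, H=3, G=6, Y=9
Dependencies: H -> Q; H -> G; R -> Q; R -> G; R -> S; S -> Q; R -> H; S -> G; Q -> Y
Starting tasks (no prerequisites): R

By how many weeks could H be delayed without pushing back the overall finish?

2

R→S→Q→Y = 4+5+4+9 = 22 sets the makespan at 22 weeks.
Longest path through H: 20 weeks (earliest finish 7, latest finish 9).
Slack of H = 6 − 4 = 2 weeks.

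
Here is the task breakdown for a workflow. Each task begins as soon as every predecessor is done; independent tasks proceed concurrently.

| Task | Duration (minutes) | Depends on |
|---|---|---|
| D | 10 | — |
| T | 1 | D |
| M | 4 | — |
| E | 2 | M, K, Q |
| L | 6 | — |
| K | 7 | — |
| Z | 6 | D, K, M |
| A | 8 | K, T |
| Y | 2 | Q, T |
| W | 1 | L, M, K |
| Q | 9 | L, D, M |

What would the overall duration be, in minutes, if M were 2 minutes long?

21

Baseline: D→Q→E = 10+9+2 = 21 → 21 minutes.
M has 6 minutes of float (longest path through it is 15).
No other chain overtakes it, so the finish is 21 minutes.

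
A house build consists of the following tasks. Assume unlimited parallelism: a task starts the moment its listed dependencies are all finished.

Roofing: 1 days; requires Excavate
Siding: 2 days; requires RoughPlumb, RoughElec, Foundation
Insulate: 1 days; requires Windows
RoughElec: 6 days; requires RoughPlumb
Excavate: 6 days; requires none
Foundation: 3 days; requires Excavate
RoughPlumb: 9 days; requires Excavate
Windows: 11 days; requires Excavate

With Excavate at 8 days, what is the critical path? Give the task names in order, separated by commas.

Excavate, RoughPlumb, RoughElec, Siding

Baseline: Excavate→RoughPlumb→RoughElec→Siding = 6+9+6+2 = 23 → 23 days.
Since Excavate is critical, the +2 change carries straight to that chain (now 25 days).
The critical path is still Excavate→RoughPlumb→RoughElec→Siding; finish is now 25 days.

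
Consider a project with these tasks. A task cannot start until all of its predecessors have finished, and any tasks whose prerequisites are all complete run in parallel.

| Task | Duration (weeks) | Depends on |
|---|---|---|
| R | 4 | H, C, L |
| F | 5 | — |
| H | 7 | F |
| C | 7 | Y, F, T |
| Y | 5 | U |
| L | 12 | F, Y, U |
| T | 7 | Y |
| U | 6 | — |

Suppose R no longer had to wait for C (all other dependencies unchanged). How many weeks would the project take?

With the dependency in place, U→Y→T→C→R = 6+5+7+7+4 = 29 sets the finish at 29 weeks.
Without C→R, R's earliest start moves from 25 to 23.
The longest chain is now U→Y→L→R = 6+5+12+4 = 27, so the project takes 27 weeks.

27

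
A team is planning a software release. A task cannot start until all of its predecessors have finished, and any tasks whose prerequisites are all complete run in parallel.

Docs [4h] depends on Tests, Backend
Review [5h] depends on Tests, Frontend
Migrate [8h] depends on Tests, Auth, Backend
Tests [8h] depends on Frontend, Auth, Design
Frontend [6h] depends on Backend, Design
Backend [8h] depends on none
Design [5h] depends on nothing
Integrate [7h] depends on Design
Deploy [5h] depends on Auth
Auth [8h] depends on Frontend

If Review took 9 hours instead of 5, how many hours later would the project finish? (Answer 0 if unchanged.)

As given, the longest chain is Backend→Frontend→Auth→Tests→Migrate = 8+6+8+8+8 = 38, so the finish is 38 hours.
The longest path through Review is only 35 hours, so Review has float 3.
New critical path: Backend→Frontend→Auth→Tests→Review = 8+6+8+8+9 = 39 ⇒ 39 hours.
Change in finish: 39 − 38 = +1 hours.

1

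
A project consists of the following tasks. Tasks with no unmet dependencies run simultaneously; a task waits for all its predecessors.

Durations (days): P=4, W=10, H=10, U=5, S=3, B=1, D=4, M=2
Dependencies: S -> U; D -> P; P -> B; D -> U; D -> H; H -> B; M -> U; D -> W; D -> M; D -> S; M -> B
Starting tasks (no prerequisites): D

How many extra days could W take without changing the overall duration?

1

D→H→B = 4+10+1 = 15 sets the makespan at 15 days.
Longest path through W: 14 days (earliest finish 14, latest finish 15).
Slack of W = 5 − 4 = 1 day.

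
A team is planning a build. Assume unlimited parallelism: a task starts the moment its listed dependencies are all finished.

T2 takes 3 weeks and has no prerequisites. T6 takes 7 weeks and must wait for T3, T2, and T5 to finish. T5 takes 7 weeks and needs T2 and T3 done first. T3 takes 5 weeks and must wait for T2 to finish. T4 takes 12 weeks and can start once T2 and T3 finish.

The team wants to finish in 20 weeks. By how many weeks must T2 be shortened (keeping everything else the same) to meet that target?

2

Current finish: 22 weeks; target: 20.
T2 is on every critical path, so each week cut from T2 cuts the finish by one (this holds down to a finish of 20).
Need 22 − 20 = 2 weeks off T2 → T2 becomes 1 week, finish becomes 20.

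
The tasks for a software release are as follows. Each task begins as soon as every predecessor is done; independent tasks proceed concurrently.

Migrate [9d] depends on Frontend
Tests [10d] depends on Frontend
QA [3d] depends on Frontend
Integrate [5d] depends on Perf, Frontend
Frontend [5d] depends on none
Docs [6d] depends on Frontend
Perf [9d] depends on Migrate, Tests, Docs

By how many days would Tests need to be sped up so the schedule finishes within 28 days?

Current finish: 29 days; target: 28.
Tests is on every critical path, so each day cut from Tests cuts the finish by one (this holds down to a finish of 28).
Need 29 − 28 = 1 day off Tests → Tests becomes 9 days, finish becomes 28.

1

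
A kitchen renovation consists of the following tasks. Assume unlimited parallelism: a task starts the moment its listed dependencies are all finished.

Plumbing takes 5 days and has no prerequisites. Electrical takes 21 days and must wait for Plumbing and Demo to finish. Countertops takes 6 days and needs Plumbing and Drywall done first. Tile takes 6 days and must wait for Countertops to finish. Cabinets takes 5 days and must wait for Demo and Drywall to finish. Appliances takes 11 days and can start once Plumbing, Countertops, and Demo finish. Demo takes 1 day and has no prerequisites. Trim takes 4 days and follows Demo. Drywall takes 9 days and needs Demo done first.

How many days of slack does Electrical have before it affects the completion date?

1

Critical path: Demo→Drywall→Countertops→Appliances = 1+9+6+11 = 27, so the finish is 27 days.
Electrical finishes as early as 26 and must finish by 27.
So Electrical can slip 27 − 26 = 1 day.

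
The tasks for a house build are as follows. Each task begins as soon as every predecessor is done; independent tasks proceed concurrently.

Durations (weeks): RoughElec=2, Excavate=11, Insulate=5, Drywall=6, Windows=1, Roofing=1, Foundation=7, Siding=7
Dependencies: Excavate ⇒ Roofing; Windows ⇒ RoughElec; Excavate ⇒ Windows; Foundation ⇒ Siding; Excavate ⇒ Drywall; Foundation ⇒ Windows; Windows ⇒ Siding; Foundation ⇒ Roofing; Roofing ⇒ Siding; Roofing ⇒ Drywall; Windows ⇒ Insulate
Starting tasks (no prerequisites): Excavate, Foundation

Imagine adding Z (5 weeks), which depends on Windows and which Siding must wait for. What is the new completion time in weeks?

Originally the job takes 19 weeks.
With Z inserted, Siding now waits for max(Roofing, Foundation, Windows, Z).
New critical path: Excavate→Windows→Z→Siding = 11+1+5+7 = 24 ⇒ 24 weeks.

24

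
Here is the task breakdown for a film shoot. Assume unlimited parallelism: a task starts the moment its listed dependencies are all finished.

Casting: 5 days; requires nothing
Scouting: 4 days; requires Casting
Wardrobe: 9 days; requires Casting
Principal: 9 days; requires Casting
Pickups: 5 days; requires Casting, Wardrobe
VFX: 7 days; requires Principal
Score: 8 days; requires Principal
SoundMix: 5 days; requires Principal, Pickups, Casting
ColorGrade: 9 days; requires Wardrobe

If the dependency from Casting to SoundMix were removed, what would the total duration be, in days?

Original critical path: Casting→Wardrobe→Pickups→SoundMix = 5+9+5+5 = 24 ⇒ 24 days.
Dropping Casting→SoundMix doesn't change SoundMix's earliest start (19); another predecessor still binds.
New critical path: Casting→Wardrobe→Pickups→SoundMix = 5+9+5+5 = 24 ⇒ 24 days.

24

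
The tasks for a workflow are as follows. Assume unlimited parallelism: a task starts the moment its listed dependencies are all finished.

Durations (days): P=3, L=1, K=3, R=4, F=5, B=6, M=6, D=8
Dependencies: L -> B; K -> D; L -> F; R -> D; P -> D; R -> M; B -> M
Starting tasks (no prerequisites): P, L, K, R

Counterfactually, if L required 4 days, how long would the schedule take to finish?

16

Actual critical path: L→B→M = 1+6+6 = 13 ⇒ 13 days.
Since L is critical, the +3 change carries straight to that chain (now 16 days).
The critical path is still L→B→M; finish is now 16 days.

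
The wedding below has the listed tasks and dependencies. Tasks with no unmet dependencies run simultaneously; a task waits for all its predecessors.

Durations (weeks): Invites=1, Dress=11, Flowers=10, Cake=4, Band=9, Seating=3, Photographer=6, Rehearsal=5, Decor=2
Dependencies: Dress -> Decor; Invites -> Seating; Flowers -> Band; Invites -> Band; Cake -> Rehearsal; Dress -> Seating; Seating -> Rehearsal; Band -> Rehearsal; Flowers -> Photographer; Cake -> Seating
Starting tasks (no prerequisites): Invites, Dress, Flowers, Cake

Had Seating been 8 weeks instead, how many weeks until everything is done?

24

As given, the longest chain is Flowers→Band→Rehearsal = 10+9+5 = 24, so the finish is 24 weeks.
Seating has 5 weeks of float (longest path through it is 19).
The binding chain switches to Dress→Seating→Rehearsal = 11+8+5 = 24; finish 24 weeks.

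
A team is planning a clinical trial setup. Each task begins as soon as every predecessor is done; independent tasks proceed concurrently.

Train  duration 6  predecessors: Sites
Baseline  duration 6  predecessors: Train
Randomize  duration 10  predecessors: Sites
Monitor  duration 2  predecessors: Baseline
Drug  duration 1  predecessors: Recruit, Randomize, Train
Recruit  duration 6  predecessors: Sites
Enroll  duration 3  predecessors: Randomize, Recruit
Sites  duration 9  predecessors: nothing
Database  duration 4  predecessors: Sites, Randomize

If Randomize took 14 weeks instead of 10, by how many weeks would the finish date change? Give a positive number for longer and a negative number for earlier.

Actual critical path: Sites→Randomize→Database = 9+10+4 = 23 ⇒ 23 weeks.
Randomize is on the critical path; changing it to 14 makes that path 27 weeks.
The critical path is still Sites→Randomize→Database; finish is now 27 weeks.
Change in finish: 27 − 23 = +4 weeks.

4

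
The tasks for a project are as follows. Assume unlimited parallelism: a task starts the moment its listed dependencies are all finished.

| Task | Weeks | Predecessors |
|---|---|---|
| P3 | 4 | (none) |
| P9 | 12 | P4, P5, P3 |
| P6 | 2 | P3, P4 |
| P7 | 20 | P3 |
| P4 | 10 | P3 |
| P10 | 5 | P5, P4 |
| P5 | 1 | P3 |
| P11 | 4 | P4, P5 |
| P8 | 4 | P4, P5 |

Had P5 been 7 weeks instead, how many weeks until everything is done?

Actual critical path: P3→P4→P9 = 4+10+12 = 26 ⇒ 26 weeks.
P5 is off the critical path — its longest chain is 17 weeks, giving 9 of slack.
No other chain overtakes it, so the finish is 26 weeks.

26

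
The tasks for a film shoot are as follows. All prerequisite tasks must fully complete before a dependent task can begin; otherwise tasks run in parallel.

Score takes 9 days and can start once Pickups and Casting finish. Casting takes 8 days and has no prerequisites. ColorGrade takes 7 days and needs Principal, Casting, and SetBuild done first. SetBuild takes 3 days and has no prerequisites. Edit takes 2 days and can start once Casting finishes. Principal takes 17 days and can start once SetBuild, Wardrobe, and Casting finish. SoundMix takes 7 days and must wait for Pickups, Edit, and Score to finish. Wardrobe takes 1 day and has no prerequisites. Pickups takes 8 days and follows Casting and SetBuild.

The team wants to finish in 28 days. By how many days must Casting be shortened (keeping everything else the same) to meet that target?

Current finish: 32 days; target: 28.
Casting is on every critical path, so each day cut from Casting cuts the finish by one (this holds down to a finish of 27).
Need 32 − 28 = 4 days off Casting → Casting becomes 4 days, finish becomes 28.

4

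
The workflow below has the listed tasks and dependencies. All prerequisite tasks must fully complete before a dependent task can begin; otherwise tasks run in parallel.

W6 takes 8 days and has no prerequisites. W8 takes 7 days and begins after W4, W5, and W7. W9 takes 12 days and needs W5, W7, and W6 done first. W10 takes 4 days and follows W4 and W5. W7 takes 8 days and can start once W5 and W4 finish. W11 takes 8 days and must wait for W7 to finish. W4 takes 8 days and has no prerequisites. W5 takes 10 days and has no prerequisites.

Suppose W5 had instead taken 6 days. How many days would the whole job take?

28

The binding path is W5→W7→W9 = 10+8+12 = 30; finish at 30 days.
W5 lies on that path, so at 6 days the path becomes 26 days.
The binding chain switches to W4→W7→W9 = 8+8+12 = 28; finish 28 days.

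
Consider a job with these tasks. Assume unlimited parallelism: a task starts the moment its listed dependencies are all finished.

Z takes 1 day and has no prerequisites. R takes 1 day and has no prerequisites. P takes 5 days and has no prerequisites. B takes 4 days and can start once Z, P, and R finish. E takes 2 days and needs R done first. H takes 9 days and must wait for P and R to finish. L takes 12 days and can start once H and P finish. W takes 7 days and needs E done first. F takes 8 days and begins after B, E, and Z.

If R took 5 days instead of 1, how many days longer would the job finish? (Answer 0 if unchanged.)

The binding path is P→H→L = 5+9+12 = 26; finish at 26 days.
R has 4 days of float (longest path through it is 22).
New critical path: R→H→L = 5+9+12 = 26 ⇒ 26 days.
Change in finish: 26 − 26 = +0 days.

0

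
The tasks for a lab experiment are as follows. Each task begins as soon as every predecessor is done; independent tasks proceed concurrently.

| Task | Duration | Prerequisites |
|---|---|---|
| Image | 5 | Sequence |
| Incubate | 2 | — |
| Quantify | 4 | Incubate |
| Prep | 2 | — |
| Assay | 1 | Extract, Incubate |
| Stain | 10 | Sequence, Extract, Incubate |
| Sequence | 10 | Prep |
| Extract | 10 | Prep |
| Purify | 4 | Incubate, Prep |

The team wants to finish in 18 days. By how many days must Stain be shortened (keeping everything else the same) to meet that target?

4

Current finish: 22 days; target: 18.
Stain is on every critical path, so each day cut from Stain cuts the finish by one (this holds down to a finish of 17).
Need 22 − 18 = 4 days off Stain → Stain becomes 6 days, finish becomes 18.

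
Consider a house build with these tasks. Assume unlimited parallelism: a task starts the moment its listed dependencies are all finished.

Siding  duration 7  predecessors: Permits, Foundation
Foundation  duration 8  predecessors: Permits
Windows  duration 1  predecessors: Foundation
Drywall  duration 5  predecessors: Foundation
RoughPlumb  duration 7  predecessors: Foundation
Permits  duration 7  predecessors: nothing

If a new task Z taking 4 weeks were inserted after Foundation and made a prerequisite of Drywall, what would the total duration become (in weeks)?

24

Originally the house build takes 22 weeks.
With Z inserted, Drywall now waits for max(Foundation, Z).
New critical path: Permits→Foundation→Z→Drywall = 7+8+4+5 = 24 ⇒ 24 weeks.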